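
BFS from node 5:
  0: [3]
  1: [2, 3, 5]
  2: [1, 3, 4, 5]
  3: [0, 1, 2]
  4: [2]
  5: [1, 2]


Visit 5, enqueue [1, 2]
Visit 1, enqueue [3]
Visit 2, enqueue [4]
Visit 3, enqueue [0]
Visit 4, enqueue []
Visit 0, enqueue []

BFS order: [5, 1, 2, 3, 4, 0]


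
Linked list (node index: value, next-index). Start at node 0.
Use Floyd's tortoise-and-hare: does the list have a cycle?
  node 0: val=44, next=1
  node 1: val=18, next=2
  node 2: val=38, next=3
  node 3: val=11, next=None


Floyd's tortoise (slow, +1) and hare (fast, +2):
  init: slow=0, fast=0
  step 1: slow=1, fast=2
  step 2: fast 2->3->None, no cycle

Cycle: no


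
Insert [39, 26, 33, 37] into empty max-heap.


Insert 39: [39]
Insert 26: [39, 26]
Insert 33: [39, 26, 33]
Insert 37: [39, 37, 33, 26]

Final heap: [39, 37, 33, 26]


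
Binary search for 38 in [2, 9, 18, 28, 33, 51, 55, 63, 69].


Step 1: lo=0, hi=8, mid=4, val=33
Step 2: lo=5, hi=8, mid=6, val=55
Step 3: lo=5, hi=5, mid=5, val=51

Not found


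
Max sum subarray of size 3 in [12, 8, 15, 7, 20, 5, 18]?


[0:3]: 35
[1:4]: 30
[2:5]: 42
[3:6]: 32
[4:7]: 43

Max: 43 at [4:7]


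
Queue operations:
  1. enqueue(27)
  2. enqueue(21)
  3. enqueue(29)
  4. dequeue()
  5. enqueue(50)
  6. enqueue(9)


enqueue(27) -> [27]
enqueue(21) -> [27, 21]
enqueue(29) -> [27, 21, 29]
dequeue()->27, [21, 29]
enqueue(50) -> [21, 29, 50]
enqueue(9) -> [21, 29, 50, 9]

Final queue: [21, 29, 50, 9]


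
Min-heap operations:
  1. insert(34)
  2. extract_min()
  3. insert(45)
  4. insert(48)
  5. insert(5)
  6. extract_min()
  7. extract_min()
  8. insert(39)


insert(34) -> [34]
extract_min()->34, []
insert(45) -> [45]
insert(48) -> [45, 48]
insert(5) -> [5, 48, 45]
extract_min()->5, [45, 48]
extract_min()->45, [48]
insert(39) -> [39, 48]

Final heap: [39, 48]


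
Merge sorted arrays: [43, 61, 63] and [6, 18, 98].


Take 6 from B
Take 18 from B
Take 43 from A
Take 61 from A
Take 63 from A

Merged: [6, 18, 43, 61, 63, 98]


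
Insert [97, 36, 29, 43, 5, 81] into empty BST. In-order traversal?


Insert 97: root
Insert 36: L from 97
Insert 29: L from 97 -> L from 36
Insert 43: L from 97 -> R from 36
Insert 5: L from 97 -> L from 36 -> L from 29
Insert 81: L from 97 -> R from 36 -> R from 43

In-order: [5, 29, 36, 43, 81, 97]


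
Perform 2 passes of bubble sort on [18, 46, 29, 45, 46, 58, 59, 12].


Initial: [18, 46, 29, 45, 46, 58, 59, 12]
Pass 1: [18, 29, 45, 46, 46, 58, 12, 59] (3 swaps)
Pass 2: [18, 29, 45, 46, 46, 12, 58, 59] (1 swaps)

After 2 passes: [18, 29, 45, 46, 46, 12, 58, 59]


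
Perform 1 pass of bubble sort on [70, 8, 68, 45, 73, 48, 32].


Initial: [70, 8, 68, 45, 73, 48, 32]
Pass 1: [8, 68, 45, 70, 48, 32, 73] (5 swaps)

After 1 pass: [8, 68, 45, 70, 48, 32, 73]


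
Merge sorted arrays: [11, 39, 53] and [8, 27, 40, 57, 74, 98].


Take 8 from B
Take 11 from A
Take 27 from B
Take 39 from A
Take 40 from B
Take 53 from A

Merged: [8, 11, 27, 39, 40, 53, 57, 74, 98]


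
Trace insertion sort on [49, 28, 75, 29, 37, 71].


Initial: [49, 28, 75, 29, 37, 71]
Insert 28: [28, 49, 75, 29, 37, 71]
Insert 75: [28, 49, 75, 29, 37, 71]
Insert 29: [28, 29, 49, 75, 37, 71]
Insert 37: [28, 29, 37, 49, 75, 71]
Insert 71: [28, 29, 37, 49, 71, 75]

Sorted: [28, 29, 37, 49, 71, 75]


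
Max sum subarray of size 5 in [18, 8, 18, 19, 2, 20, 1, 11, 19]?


[0:5]: 65
[1:6]: 67
[2:7]: 60
[3:8]: 53
[4:9]: 53

Max: 67 at [1:6]


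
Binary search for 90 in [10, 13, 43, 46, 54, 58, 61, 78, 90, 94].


Step 1: lo=0, hi=9, mid=4, val=54
Step 2: lo=5, hi=9, mid=7, val=78
Step 3: lo=8, hi=9, mid=8, val=90

Found at index 8


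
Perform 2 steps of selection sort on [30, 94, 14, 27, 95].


Initial: [30, 94, 14, 27, 95]
Step 1: min=14 at 2
  Swap: [14, 94, 30, 27, 95]
Step 2: min=27 at 3
  Swap: [14, 27, 30, 94, 95]

After 2 steps: [14, 27, 30, 94, 95]


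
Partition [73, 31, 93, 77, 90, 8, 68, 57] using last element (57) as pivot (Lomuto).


Pivot: 57
  31 <= 57: swap -> [31, 73, 93, 77, 90, 8, 68, 57]
  8 <= 57: swap -> [31, 8, 93, 77, 90, 73, 68, 57]
Place pivot at 2: [31, 8, 57, 77, 90, 73, 68, 93]

Partitioned: [31, 8, 57, 77, 90, 73, 68, 93]


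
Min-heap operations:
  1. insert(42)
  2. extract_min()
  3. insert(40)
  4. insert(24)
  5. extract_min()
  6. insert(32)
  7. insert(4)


insert(42) -> [42]
extract_min()->42, []
insert(40) -> [40]
insert(24) -> [24, 40]
extract_min()->24, [40]
insert(32) -> [32, 40]
insert(4) -> [4, 40, 32]

Final heap: [4, 40, 32]


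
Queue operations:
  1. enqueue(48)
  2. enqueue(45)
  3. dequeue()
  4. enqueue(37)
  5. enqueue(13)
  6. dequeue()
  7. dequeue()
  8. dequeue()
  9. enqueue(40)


enqueue(48) -> [48]
enqueue(45) -> [48, 45]
dequeue()->48, [45]
enqueue(37) -> [45, 37]
enqueue(13) -> [45, 37, 13]
dequeue()->45, [37, 13]
dequeue()->37, [13]
dequeue()->13, []
enqueue(40) -> [40]

Final queue: [40]


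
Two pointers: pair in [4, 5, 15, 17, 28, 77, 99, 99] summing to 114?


lo=0(4)+hi=7(99)=103
lo=1(5)+hi=7(99)=104
lo=2(15)+hi=7(99)=114

Yes: 15+99=114


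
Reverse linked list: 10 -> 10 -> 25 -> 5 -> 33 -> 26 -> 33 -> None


Step 1: curr=10, set curr.next=prev(None) | reversed so far: 10
Step 2: curr=10, set curr.next=prev(10) | reversed so far: 10 -> 10
Step 3: curr=25, set curr.next=prev(10) | reversed so far: 25 -> 10 -> 10
Step 4: curr=5, set curr.next=prev(25) | reversed so far: 5 -> 25 -> 10 -> 10
Step 5: curr=33, set curr.next=prev(5) | reversed so far: 33 -> 5 -> 25 -> 10 -> 10
Step 6: curr=26, set curr.next=prev(33) | reversed so far: 26 -> 33 -> 5 -> 25 -> 10 -> 10
Step 7: curr=33, set curr.next=prev(26) | reversed so far: 33 -> 26 -> 33 -> 5 -> 25 -> 10 -> 10

33 -> 26 -> 33 -> 5 -> 25 -> 10 -> 10 -> None


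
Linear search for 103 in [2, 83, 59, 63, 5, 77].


i=0: 2!=103
i=1: 83!=103
i=2: 59!=103
i=3: 63!=103
i=4: 5!=103
i=5: 77!=103

Not found, 6 comps


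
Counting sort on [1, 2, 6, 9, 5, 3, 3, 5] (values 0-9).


Input: [1, 2, 6, 9, 5, 3, 3, 5]
Counts: [0, 1, 1, 2, 0, 2, 1, 0, 0, 1]

Sorted: [1, 2, 3, 3, 5, 5, 6, 9]


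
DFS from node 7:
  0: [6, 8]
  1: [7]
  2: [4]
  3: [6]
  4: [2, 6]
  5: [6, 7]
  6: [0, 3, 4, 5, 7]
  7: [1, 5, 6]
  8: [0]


Visit 7, push [6, 5, 1]
Visit 1, push []
Visit 5, push [6]
Visit 6, push [4, 3, 0]
Visit 0, push [8]
Visit 8, push []
Visit 3, push []
Visit 4, push [2]
Visit 2, push []

DFS order: [7, 1, 5, 6, 0, 8, 3, 4, 2]


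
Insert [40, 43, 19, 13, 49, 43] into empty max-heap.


Insert 40: [40]
Insert 43: [43, 40]
Insert 19: [43, 40, 19]
Insert 13: [43, 40, 19, 13]
Insert 49: [49, 43, 19, 13, 40]
Insert 43: [49, 43, 43, 13, 40, 19]

Final heap: [49, 43, 43, 13, 40, 19]


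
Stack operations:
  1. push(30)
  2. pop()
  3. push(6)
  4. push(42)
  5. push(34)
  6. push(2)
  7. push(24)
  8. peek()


push(30) -> [30]
pop()->30, []
push(6) -> [6]
push(42) -> [6, 42]
push(34) -> [6, 42, 34]
push(2) -> [6, 42, 34, 2]
push(24) -> [6, 42, 34, 2, 24]
peek()->24

Final stack: [6, 42, 34, 2, 24]


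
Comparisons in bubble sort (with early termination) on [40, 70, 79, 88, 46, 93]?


Algorithm: bubble sort (with early termination)
Input: [40, 70, 79, 88, 46, 93]
Sorted: [40, 46, 70, 79, 88, 93]

14


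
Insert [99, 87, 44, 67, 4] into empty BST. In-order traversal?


Insert 99: root
Insert 87: L from 99
Insert 44: L from 99 -> L from 87
Insert 67: L from 99 -> L from 87 -> R from 44
Insert 4: L from 99 -> L from 87 -> L from 44

In-order: [4, 44, 67, 87, 99]


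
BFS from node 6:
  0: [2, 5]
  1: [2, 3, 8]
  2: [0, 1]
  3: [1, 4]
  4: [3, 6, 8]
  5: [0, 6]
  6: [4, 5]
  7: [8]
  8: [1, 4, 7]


Visit 6, enqueue [4, 5]
Visit 4, enqueue [3, 8]
Visit 5, enqueue [0]
Visit 3, enqueue [1]
Visit 8, enqueue [7]
Visit 0, enqueue [2]
Visit 1, enqueue []
Visit 7, enqueue []
Visit 2, enqueue []

BFS order: [6, 4, 5, 3, 8, 0, 1, 7, 2]


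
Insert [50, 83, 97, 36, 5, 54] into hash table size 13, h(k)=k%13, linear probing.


Insert 50: h=11 -> slot 11
Insert 83: h=5 -> slot 5
Insert 97: h=6 -> slot 6
Insert 36: h=10 -> slot 10
Insert 5: h=5, 2 probes -> slot 7
Insert 54: h=2 -> slot 2

Table: [None, None, 54, None, None, 83, 97, 5, None, None, 36, 50, None]


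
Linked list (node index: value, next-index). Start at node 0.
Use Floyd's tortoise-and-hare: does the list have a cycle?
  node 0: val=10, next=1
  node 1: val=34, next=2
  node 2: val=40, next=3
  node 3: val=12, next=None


Floyd's tortoise (slow, +1) and hare (fast, +2):
  init: slow=0, fast=0
  step 1: slow=1, fast=2
  step 2: fast 2->3->None, no cycle

Cycle: no


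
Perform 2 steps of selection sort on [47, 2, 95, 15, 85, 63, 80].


Initial: [47, 2, 95, 15, 85, 63, 80]
Step 1: min=2 at 1
  Swap: [2, 47, 95, 15, 85, 63, 80]
Step 2: min=15 at 3
  Swap: [2, 15, 95, 47, 85, 63, 80]

After 2 steps: [2, 15, 95, 47, 85, 63, 80]


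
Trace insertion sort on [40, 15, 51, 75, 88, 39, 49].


Initial: [40, 15, 51, 75, 88, 39, 49]
Insert 15: [15, 40, 51, 75, 88, 39, 49]
Insert 51: [15, 40, 51, 75, 88, 39, 49]
Insert 75: [15, 40, 51, 75, 88, 39, 49]
Insert 88: [15, 40, 51, 75, 88, 39, 49]
Insert 39: [15, 39, 40, 51, 75, 88, 49]
Insert 49: [15, 39, 40, 49, 51, 75, 88]

Sorted: [15, 39, 40, 49, 51, 75, 88]


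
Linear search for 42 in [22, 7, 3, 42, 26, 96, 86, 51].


i=0: 22!=42
i=1: 7!=42
i=2: 3!=42
i=3: 42==42 found!

Found at 3, 4 comps


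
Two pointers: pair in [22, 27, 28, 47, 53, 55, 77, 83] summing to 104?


lo=0(22)+hi=7(83)=105
lo=0(22)+hi=6(77)=99
lo=1(27)+hi=6(77)=104

Yes: 27+77=104


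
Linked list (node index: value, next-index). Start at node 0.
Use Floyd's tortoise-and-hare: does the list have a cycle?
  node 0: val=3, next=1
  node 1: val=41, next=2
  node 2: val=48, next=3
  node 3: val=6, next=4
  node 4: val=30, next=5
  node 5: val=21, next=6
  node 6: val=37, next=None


Floyd's tortoise (slow, +1) and hare (fast, +2):
  init: slow=0, fast=0
  step 1: slow=1, fast=2
  step 2: slow=2, fast=4
  step 3: slow=3, fast=6
  step 4: fast -> None, no cycle

Cycle: no


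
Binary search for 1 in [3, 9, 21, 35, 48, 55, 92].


Step 1: lo=0, hi=6, mid=3, val=35
Step 2: lo=0, hi=2, mid=1, val=9
Step 3: lo=0, hi=0, mid=0, val=3

Not found


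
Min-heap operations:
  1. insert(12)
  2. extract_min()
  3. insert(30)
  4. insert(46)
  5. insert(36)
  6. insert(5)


insert(12) -> [12]
extract_min()->12, []
insert(30) -> [30]
insert(46) -> [30, 46]
insert(36) -> [30, 46, 36]
insert(5) -> [5, 30, 36, 46]

Final heap: [5, 30, 36, 46]


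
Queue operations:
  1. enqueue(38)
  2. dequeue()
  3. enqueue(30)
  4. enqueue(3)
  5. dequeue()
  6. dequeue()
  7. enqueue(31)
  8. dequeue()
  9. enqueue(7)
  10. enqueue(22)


enqueue(38) -> [38]
dequeue()->38, []
enqueue(30) -> [30]
enqueue(3) -> [30, 3]
dequeue()->30, [3]
dequeue()->3, []
enqueue(31) -> [31]
dequeue()->31, []
enqueue(7) -> [7]
enqueue(22) -> [7, 22]

Final queue: [7, 22]


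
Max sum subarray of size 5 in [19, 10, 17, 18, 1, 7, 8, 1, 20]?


[0:5]: 65
[1:6]: 53
[2:7]: 51
[3:8]: 35
[4:9]: 37

Max: 65 at [0:5]


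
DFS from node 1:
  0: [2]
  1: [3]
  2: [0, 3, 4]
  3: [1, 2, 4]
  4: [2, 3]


Visit 1, push [3]
Visit 3, push [4, 2]
Visit 2, push [4, 0]
Visit 0, push []
Visit 4, push []

DFS order: [1, 3, 2, 0, 4]


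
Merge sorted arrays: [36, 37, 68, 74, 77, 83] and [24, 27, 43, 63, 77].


Take 24 from B
Take 27 from B
Take 36 from A
Take 37 from A
Take 43 from B
Take 63 from B
Take 68 from A
Take 74 from A
Take 77 from A
Take 77 from B

Merged: [24, 27, 36, 37, 43, 63, 68, 74, 77, 77, 83]


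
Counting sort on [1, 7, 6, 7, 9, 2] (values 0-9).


Input: [1, 7, 6, 7, 9, 2]
Counts: [0, 1, 1, 0, 0, 0, 1, 2, 0, 1]

Sorted: [1, 2, 6, 7, 7, 9]


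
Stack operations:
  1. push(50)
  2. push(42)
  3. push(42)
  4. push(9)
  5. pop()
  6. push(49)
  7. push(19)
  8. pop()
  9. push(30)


push(50) -> [50]
push(42) -> [50, 42]
push(42) -> [50, 42, 42]
push(9) -> [50, 42, 42, 9]
pop()->9, [50, 42, 42]
push(49) -> [50, 42, 42, 49]
push(19) -> [50, 42, 42, 49, 19]
pop()->19, [50, 42, 42, 49]
push(30) -> [50, 42, 42, 49, 30]

Final stack: [50, 42, 42, 49, 30]


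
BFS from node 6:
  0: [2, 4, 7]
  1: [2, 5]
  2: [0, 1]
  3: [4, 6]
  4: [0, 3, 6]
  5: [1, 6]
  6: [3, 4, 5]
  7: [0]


Visit 6, enqueue [3, 4, 5]
Visit 3, enqueue []
Visit 4, enqueue [0]
Visit 5, enqueue [1]
Visit 0, enqueue [2, 7]
Visit 1, enqueue []
Visit 2, enqueue []
Visit 7, enqueue []

BFS order: [6, 3, 4, 5, 0, 1, 2, 7]


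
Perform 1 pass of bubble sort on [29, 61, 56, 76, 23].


Initial: [29, 61, 56, 76, 23]
Pass 1: [29, 56, 61, 23, 76] (2 swaps)

After 1 pass: [29, 56, 61, 23, 76]


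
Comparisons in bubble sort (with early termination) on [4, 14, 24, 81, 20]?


Algorithm: bubble sort (with early termination)
Input: [4, 14, 24, 81, 20]
Sorted: [4, 14, 20, 24, 81]

9


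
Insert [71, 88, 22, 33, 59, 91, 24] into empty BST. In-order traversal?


Insert 71: root
Insert 88: R from 71
Insert 22: L from 71
Insert 33: L from 71 -> R from 22
Insert 59: L from 71 -> R from 22 -> R from 33
Insert 91: R from 71 -> R from 88
Insert 24: L from 71 -> R from 22 -> L from 33

In-order: [22, 24, 33, 59, 71, 88, 91]


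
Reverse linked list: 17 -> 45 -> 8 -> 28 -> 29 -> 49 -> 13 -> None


Step 1: curr=17, set curr.next=prev(None) | reversed so far: 17
Step 2: curr=45, set curr.next=prev(17) | reversed so far: 45 -> 17
Step 3: curr=8, set curr.next=prev(45) | reversed so far: 8 -> 45 -> 17
Step 4: curr=28, set curr.next=prev(8) | reversed so far: 28 -> 8 -> 45 -> 17
Step 5: curr=29, set curr.next=prev(28) | reversed so far: 29 -> 28 -> 8 -> 45 -> 17
Step 6: curr=49, set curr.next=prev(29) | reversed so far: 49 -> 29 -> 28 -> 8 -> 45 -> 17
Step 7: curr=13, set curr.next=prev(49) | reversed so far: 13 -> 49 -> 29 -> 28 -> 8 -> 45 -> 17

13 -> 49 -> 29 -> 28 -> 8 -> 45 -> 17 -> None


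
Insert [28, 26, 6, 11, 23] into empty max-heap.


Insert 28: [28]
Insert 26: [28, 26]
Insert 6: [28, 26, 6]
Insert 11: [28, 26, 6, 11]
Insert 23: [28, 26, 6, 11, 23]

Final heap: [28, 26, 6, 11, 23]


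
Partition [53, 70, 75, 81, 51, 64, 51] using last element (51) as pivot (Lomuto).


Pivot: 51
  51 <= 51: swap -> [51, 70, 75, 81, 53, 64, 51]
Place pivot at 1: [51, 51, 75, 81, 53, 64, 70]

Partitioned: [51, 51, 75, 81, 53, 64, 70]


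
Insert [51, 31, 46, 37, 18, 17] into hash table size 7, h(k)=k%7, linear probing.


Insert 51: h=2 -> slot 2
Insert 31: h=3 -> slot 3
Insert 46: h=4 -> slot 4
Insert 37: h=2, 3 probes -> slot 5
Insert 18: h=4, 2 probes -> slot 6
Insert 17: h=3, 4 probes -> slot 0

Table: [17, None, 51, 31, 46, 37, 18]


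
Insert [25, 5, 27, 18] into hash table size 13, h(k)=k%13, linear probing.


Insert 25: h=12 -> slot 12
Insert 5: h=5 -> slot 5
Insert 27: h=1 -> slot 1
Insert 18: h=5, 1 probes -> slot 6

Table: [None, 27, None, None, None, 5, 18, None, None, None, None, None, 25]


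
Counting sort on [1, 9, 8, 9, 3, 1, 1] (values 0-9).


Input: [1, 9, 8, 9, 3, 1, 1]
Counts: [0, 3, 0, 1, 0, 0, 0, 0, 1, 2]

Sorted: [1, 1, 1, 3, 8, 9, 9]


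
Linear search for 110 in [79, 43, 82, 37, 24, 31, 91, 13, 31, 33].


i=0: 79!=110
i=1: 43!=110
i=2: 82!=110
i=3: 37!=110
i=4: 24!=110
i=5: 31!=110
i=6: 91!=110
i=7: 13!=110
i=8: 31!=110
i=9: 33!=110

Not found, 10 comps


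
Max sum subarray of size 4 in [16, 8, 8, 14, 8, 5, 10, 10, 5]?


[0:4]: 46
[1:5]: 38
[2:6]: 35
[3:7]: 37
[4:8]: 33
[5:9]: 30

Max: 46 at [0:4]


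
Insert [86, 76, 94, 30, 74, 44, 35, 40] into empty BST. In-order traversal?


Insert 86: root
Insert 76: L from 86
Insert 94: R from 86
Insert 30: L from 86 -> L from 76
Insert 74: L from 86 -> L from 76 -> R from 30
Insert 44: L from 86 -> L from 76 -> R from 30 -> L from 74
Insert 35: L from 86 -> L from 76 -> R from 30 -> L from 74 -> L from 44
Insert 40: L from 86 -> L from 76 -> R from 30 -> L from 74 -> L from 44 -> R from 35

In-order: [30, 35, 40, 44, 74, 76, 86, 94]


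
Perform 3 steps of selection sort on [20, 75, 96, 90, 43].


Initial: [20, 75, 96, 90, 43]
Step 1: min=20 at 0
  Swap: [20, 75, 96, 90, 43]
Step 2: min=43 at 4
  Swap: [20, 43, 96, 90, 75]
Step 3: min=75 at 4
  Swap: [20, 43, 75, 90, 96]

After 3 steps: [20, 43, 75, 90, 96]


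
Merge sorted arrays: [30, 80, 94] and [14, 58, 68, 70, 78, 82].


Take 14 from B
Take 30 from A
Take 58 from B
Take 68 from B
Take 70 from B
Take 78 from B
Take 80 from A
Take 82 from B

Merged: [14, 30, 58, 68, 70, 78, 80, 82, 94]


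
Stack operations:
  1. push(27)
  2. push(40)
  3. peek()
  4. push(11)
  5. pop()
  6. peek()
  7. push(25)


push(27) -> [27]
push(40) -> [27, 40]
peek()->40
push(11) -> [27, 40, 11]
pop()->11, [27, 40]
peek()->40
push(25) -> [27, 40, 25]

Final stack: [27, 40, 25]


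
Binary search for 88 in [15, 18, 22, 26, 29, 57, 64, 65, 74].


Step 1: lo=0, hi=8, mid=4, val=29
Step 2: lo=5, hi=8, mid=6, val=64
Step 3: lo=7, hi=8, mid=7, val=65
Step 4: lo=8, hi=8, mid=8, val=74

Not found


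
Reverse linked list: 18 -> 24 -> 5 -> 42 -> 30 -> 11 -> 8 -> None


Step 1: curr=18, set curr.next=prev(None) | reversed so far: 18
Step 2: curr=24, set curr.next=prev(18) | reversed so far: 24 -> 18
Step 3: curr=5, set curr.next=prev(24) | reversed so far: 5 -> 24 -> 18
Step 4: curr=42, set curr.next=prev(5) | reversed so far: 42 -> 5 -> 24 -> 18
Step 5: curr=30, set curr.next=prev(42) | reversed so far: 30 -> 42 -> 5 -> 24 -> 18
Step 6: curr=11, set curr.next=prev(30) | reversed so far: 11 -> 30 -> 42 -> 5 -> 24 -> 18
Step 7: curr=8, set curr.next=prev(11) | reversed so far: 8 -> 11 -> 30 -> 42 -> 5 -> 24 -> 18

8 -> 11 -> 30 -> 42 -> 5 -> 24 -> 18 -> None


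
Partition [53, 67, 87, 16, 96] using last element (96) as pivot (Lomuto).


Pivot: 96
  53 <= 96: advance i (no swap)
  67 <= 96: advance i (no swap)
  87 <= 96: advance i (no swap)
  16 <= 96: advance i (no swap)
Place pivot at 4: [53, 67, 87, 16, 96]

Partitioned: [53, 67, 87, 16, 96]


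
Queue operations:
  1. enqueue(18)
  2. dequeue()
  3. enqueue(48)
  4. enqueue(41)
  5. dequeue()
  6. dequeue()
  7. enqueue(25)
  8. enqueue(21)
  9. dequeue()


enqueue(18) -> [18]
dequeue()->18, []
enqueue(48) -> [48]
enqueue(41) -> [48, 41]
dequeue()->48, [41]
dequeue()->41, []
enqueue(25) -> [25]
enqueue(21) -> [25, 21]
dequeue()->25, [21]

Final queue: [21]


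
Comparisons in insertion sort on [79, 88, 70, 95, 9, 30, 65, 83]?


Algorithm: insertion sort
Input: [79, 88, 70, 95, 9, 30, 65, 83]
Sorted: [9, 30, 65, 70, 79, 83, 88, 95]

21


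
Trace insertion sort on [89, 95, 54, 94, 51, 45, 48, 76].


Initial: [89, 95, 54, 94, 51, 45, 48, 76]
Insert 95: [89, 95, 54, 94, 51, 45, 48, 76]
Insert 54: [54, 89, 95, 94, 51, 45, 48, 76]
Insert 94: [54, 89, 94, 95, 51, 45, 48, 76]
Insert 51: [51, 54, 89, 94, 95, 45, 48, 76]
Insert 45: [45, 51, 54, 89, 94, 95, 48, 76]
Insert 48: [45, 48, 51, 54, 89, 94, 95, 76]
Insert 76: [45, 48, 51, 54, 76, 89, 94, 95]

Sorted: [45, 48, 51, 54, 76, 89, 94, 95]


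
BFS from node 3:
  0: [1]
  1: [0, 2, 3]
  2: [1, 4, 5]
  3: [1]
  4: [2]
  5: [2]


Visit 3, enqueue [1]
Visit 1, enqueue [0, 2]
Visit 0, enqueue []
Visit 2, enqueue [4, 5]
Visit 4, enqueue []
Visit 5, enqueue []

BFS order: [3, 1, 0, 2, 4, 5]


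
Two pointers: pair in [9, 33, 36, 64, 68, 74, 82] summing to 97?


lo=0(9)+hi=6(82)=91
lo=1(33)+hi=6(82)=115
lo=1(33)+hi=5(74)=107
lo=1(33)+hi=4(68)=101
lo=1(33)+hi=3(64)=97

Yes: 33+64=97


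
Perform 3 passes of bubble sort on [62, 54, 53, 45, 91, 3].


Initial: [62, 54, 53, 45, 91, 3]
Pass 1: [54, 53, 45, 62, 3, 91] (4 swaps)
Pass 2: [53, 45, 54, 3, 62, 91] (3 swaps)
Pass 3: [45, 53, 3, 54, 62, 91] (2 swaps)

After 3 passes: [45, 53, 3, 54, 62, 91]


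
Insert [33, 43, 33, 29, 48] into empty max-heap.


Insert 33: [33]
Insert 43: [43, 33]
Insert 33: [43, 33, 33]
Insert 29: [43, 33, 33, 29]
Insert 48: [48, 43, 33, 29, 33]

Final heap: [48, 43, 33, 29, 33]


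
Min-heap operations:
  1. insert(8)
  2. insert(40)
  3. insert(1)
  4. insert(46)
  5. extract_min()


insert(8) -> [8]
insert(40) -> [8, 40]
insert(1) -> [1, 40, 8]
insert(46) -> [1, 40, 8, 46]
extract_min()->1, [8, 40, 46]

Final heap: [8, 40, 46]


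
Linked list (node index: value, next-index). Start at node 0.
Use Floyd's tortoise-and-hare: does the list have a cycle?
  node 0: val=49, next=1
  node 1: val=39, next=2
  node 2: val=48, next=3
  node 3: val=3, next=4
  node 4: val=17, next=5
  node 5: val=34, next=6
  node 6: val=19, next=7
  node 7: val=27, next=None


Floyd's tortoise (slow, +1) and hare (fast, +2):
  init: slow=0, fast=0
  step 1: slow=1, fast=2
  step 2: slow=2, fast=4
  step 3: slow=3, fast=6
  step 4: fast 6->7->None, no cycle

Cycle: no


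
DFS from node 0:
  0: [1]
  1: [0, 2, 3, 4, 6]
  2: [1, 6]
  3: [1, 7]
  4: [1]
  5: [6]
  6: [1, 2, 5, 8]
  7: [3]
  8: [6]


Visit 0, push [1]
Visit 1, push [6, 4, 3, 2]
Visit 2, push [6]
Visit 6, push [8, 5]
Visit 5, push []
Visit 8, push []
Visit 3, push [7]
Visit 7, push []
Visit 4, push []

DFS order: [0, 1, 2, 6, 5, 8, 3, 7, 4]


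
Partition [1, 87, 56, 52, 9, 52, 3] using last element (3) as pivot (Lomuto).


Pivot: 3
  1 <= 3: advance i (no swap)
Place pivot at 1: [1, 3, 56, 52, 9, 52, 87]

Partitioned: [1, 3, 56, 52, 9, 52, 87]


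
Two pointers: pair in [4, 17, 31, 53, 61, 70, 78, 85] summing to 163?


lo=0(4)+hi=7(85)=89
lo=1(17)+hi=7(85)=102
lo=2(31)+hi=7(85)=116
lo=3(53)+hi=7(85)=138
lo=4(61)+hi=7(85)=146
lo=5(70)+hi=7(85)=155
lo=6(78)+hi=7(85)=163

Yes: 78+85=163


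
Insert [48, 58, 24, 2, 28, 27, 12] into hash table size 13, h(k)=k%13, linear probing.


Insert 48: h=9 -> slot 9
Insert 58: h=6 -> slot 6
Insert 24: h=11 -> slot 11
Insert 2: h=2 -> slot 2
Insert 28: h=2, 1 probes -> slot 3
Insert 27: h=1 -> slot 1
Insert 12: h=12 -> slot 12

Table: [None, 27, 2, 28, None, None, 58, None, None, 48, None, 24, 12]


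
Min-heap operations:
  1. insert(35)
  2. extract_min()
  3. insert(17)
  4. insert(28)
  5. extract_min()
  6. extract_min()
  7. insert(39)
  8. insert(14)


insert(35) -> [35]
extract_min()->35, []
insert(17) -> [17]
insert(28) -> [17, 28]
extract_min()->17, [28]
extract_min()->28, []
insert(39) -> [39]
insert(14) -> [14, 39]

Final heap: [14, 39]


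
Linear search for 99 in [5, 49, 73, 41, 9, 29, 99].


i=0: 5!=99
i=1: 49!=99
i=2: 73!=99
i=3: 41!=99
i=4: 9!=99
i=5: 29!=99
i=6: 99==99 found!

Found at 6, 7 comps


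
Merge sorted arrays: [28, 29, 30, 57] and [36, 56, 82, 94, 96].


Take 28 from A
Take 29 from A
Take 30 from A
Take 36 from B
Take 56 from B
Take 57 from A

Merged: [28, 29, 30, 36, 56, 57, 82, 94, 96]


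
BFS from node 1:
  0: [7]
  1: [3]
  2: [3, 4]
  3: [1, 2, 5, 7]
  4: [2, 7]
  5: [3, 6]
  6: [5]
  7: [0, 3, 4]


Visit 1, enqueue [3]
Visit 3, enqueue [2, 5, 7]
Visit 2, enqueue [4]
Visit 5, enqueue [6]
Visit 7, enqueue [0]
Visit 4, enqueue []
Visit 6, enqueue []
Visit 0, enqueue []

BFS order: [1, 3, 2, 5, 7, 4, 6, 0]


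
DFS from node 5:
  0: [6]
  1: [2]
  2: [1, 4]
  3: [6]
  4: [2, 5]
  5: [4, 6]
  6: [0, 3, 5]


Visit 5, push [6, 4]
Visit 4, push [2]
Visit 2, push [1]
Visit 1, push []
Visit 6, push [3, 0]
Visit 0, push []
Visit 3, push []

DFS order: [5, 4, 2, 1, 6, 0, 3]


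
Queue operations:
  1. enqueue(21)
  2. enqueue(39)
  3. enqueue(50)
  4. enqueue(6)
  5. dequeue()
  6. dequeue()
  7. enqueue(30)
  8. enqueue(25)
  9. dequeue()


enqueue(21) -> [21]
enqueue(39) -> [21, 39]
enqueue(50) -> [21, 39, 50]
enqueue(6) -> [21, 39, 50, 6]
dequeue()->21, [39, 50, 6]
dequeue()->39, [50, 6]
enqueue(30) -> [50, 6, 30]
enqueue(25) -> [50, 6, 30, 25]
dequeue()->50, [6, 30, 25]

Final queue: [6, 30, 25]


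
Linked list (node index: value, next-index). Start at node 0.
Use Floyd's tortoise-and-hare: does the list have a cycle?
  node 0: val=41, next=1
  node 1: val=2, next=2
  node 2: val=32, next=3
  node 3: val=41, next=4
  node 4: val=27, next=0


Floyd's tortoise (slow, +1) and hare (fast, +2):
  init: slow=0, fast=0
  step 1: slow=1, fast=2
  step 2: slow=2, fast=4
  step 3: slow=3, fast=1
  step 4: slow=4, fast=3
  step 5: slow=0, fast=0
  slow == fast at node 0: cycle detected

Cycle: yes


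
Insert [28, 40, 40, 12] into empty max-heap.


Insert 28: [28]
Insert 40: [40, 28]
Insert 40: [40, 28, 40]
Insert 12: [40, 28, 40, 12]

Final heap: [40, 28, 40, 12]


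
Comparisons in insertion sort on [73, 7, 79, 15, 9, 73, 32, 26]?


Algorithm: insertion sort
Input: [73, 7, 79, 15, 9, 73, 32, 26]
Sorted: [7, 9, 15, 26, 32, 73, 73, 79]

20


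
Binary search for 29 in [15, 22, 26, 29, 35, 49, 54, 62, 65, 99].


Step 1: lo=0, hi=9, mid=4, val=35
Step 2: lo=0, hi=3, mid=1, val=22
Step 3: lo=2, hi=3, mid=2, val=26
Step 4: lo=3, hi=3, mid=3, val=29

Found at index 3


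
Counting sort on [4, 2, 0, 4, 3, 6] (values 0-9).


Input: [4, 2, 0, 4, 3, 6]
Counts: [1, 0, 1, 1, 2, 0, 1, 0, 0, 0]

Sorted: [0, 2, 3, 4, 4, 6]


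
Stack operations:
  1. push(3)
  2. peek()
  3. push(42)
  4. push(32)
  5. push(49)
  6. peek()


push(3) -> [3]
peek()->3
push(42) -> [3, 42]
push(32) -> [3, 42, 32]
push(49) -> [3, 42, 32, 49]
peek()->49

Final stack: [3, 42, 32, 49]


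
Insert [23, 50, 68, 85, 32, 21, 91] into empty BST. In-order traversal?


Insert 23: root
Insert 50: R from 23
Insert 68: R from 23 -> R from 50
Insert 85: R from 23 -> R from 50 -> R from 68
Insert 32: R from 23 -> L from 50
Insert 21: L from 23
Insert 91: R from 23 -> R from 50 -> R from 68 -> R from 85

In-order: [21, 23, 32, 50, 68, 85, 91]


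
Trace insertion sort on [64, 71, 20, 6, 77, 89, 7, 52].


Initial: [64, 71, 20, 6, 77, 89, 7, 52]
Insert 71: [64, 71, 20, 6, 77, 89, 7, 52]
Insert 20: [20, 64, 71, 6, 77, 89, 7, 52]
Insert 6: [6, 20, 64, 71, 77, 89, 7, 52]
Insert 77: [6, 20, 64, 71, 77, 89, 7, 52]
Insert 89: [6, 20, 64, 71, 77, 89, 7, 52]
Insert 7: [6, 7, 20, 64, 71, 77, 89, 52]
Insert 52: [6, 7, 20, 52, 64, 71, 77, 89]

Sorted: [6, 7, 20, 52, 64, 71, 77, 89]


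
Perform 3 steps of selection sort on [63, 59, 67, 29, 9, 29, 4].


Initial: [63, 59, 67, 29, 9, 29, 4]
Step 1: min=4 at 6
  Swap: [4, 59, 67, 29, 9, 29, 63]
Step 2: min=9 at 4
  Swap: [4, 9, 67, 29, 59, 29, 63]
Step 3: min=29 at 3
  Swap: [4, 9, 29, 67, 59, 29, 63]

After 3 steps: [4, 9, 29, 67, 59, 29, 63]


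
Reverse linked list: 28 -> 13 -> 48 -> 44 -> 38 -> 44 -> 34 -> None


Step 1: curr=28, set curr.next=prev(None) | reversed so far: 28
Step 2: curr=13, set curr.next=prev(28) | reversed so far: 13 -> 28
Step 3: curr=48, set curr.next=prev(13) | reversed so far: 48 -> 13 -> 28
Step 4: curr=44, set curr.next=prev(48) | reversed so far: 44 -> 48 -> 13 -> 28
Step 5: curr=38, set curr.next=prev(44) | reversed so far: 38 -> 44 -> 48 -> 13 -> 28
Step 6: curr=44, set curr.next=prev(38) | reversed so far: 44 -> 38 -> 44 -> 48 -> 13 -> 28
Step 7: curr=34, set curr.next=prev(44) | reversed so far: 34 -> 44 -> 38 -> 44 -> 48 -> 13 -> 28

34 -> 44 -> 38 -> 44 -> 48 -> 13 -> 28 -> None


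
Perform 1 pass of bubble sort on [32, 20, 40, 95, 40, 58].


Initial: [32, 20, 40, 95, 40, 58]
Pass 1: [20, 32, 40, 40, 58, 95] (3 swaps)

After 1 pass: [20, 32, 40, 40, 58, 95]


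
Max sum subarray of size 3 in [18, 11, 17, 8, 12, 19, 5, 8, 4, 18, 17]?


[0:3]: 46
[1:4]: 36
[2:5]: 37
[3:6]: 39
[4:7]: 36
[5:8]: 32
[6:9]: 17
[7:10]: 30
[8:11]: 39

Max: 46 at [0:3]


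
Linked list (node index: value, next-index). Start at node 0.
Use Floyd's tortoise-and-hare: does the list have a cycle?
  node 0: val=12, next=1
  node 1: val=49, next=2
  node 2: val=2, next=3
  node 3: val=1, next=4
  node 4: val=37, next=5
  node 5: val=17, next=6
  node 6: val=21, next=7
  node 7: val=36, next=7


Floyd's tortoise (slow, +1) and hare (fast, +2):
  init: slow=0, fast=0
  step 1: slow=1, fast=2
  step 2: slow=2, fast=4
  step 3: slow=3, fast=6
  step 4: slow=4, fast=7
  step 5: slow=5, fast=7
  step 6: slow=6, fast=7
  step 7: slow=7, fast=7
  slow == fast at node 7: cycle detected

Cycle: yes


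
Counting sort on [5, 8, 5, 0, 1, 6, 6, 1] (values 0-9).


Input: [5, 8, 5, 0, 1, 6, 6, 1]
Counts: [1, 2, 0, 0, 0, 2, 2, 0, 1, 0]

Sorted: [0, 1, 1, 5, 5, 6, 6, 8]


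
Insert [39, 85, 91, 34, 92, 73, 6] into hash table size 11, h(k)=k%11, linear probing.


Insert 39: h=6 -> slot 6
Insert 85: h=8 -> slot 8
Insert 91: h=3 -> slot 3
Insert 34: h=1 -> slot 1
Insert 92: h=4 -> slot 4
Insert 73: h=7 -> slot 7
Insert 6: h=6, 3 probes -> slot 9

Table: [None, 34, None, 91, 92, None, 39, 73, 85, 6, None]


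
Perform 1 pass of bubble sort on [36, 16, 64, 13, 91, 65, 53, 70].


Initial: [36, 16, 64, 13, 91, 65, 53, 70]
Pass 1: [16, 36, 13, 64, 65, 53, 70, 91] (5 swaps)

After 1 pass: [16, 36, 13, 64, 65, 53, 70, 91]


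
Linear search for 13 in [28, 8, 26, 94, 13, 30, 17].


i=0: 28!=13
i=1: 8!=13
i=2: 26!=13
i=3: 94!=13
i=4: 13==13 found!

Found at 4, 5 comps


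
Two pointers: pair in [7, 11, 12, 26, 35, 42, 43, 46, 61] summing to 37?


lo=0(7)+hi=8(61)=68
lo=0(7)+hi=7(46)=53
lo=0(7)+hi=6(43)=50
lo=0(7)+hi=5(42)=49
lo=0(7)+hi=4(35)=42
lo=0(7)+hi=3(26)=33
lo=1(11)+hi=3(26)=37

Yes: 11+26=37


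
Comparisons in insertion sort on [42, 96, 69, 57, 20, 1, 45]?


Algorithm: insertion sort
Input: [42, 96, 69, 57, 20, 1, 45]
Sorted: [1, 20, 42, 45, 57, 69, 96]

19


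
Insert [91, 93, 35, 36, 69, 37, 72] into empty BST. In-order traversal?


Insert 91: root
Insert 93: R from 91
Insert 35: L from 91
Insert 36: L from 91 -> R from 35
Insert 69: L from 91 -> R from 35 -> R from 36
Insert 37: L from 91 -> R from 35 -> R from 36 -> L from 69
Insert 72: L from 91 -> R from 35 -> R from 36 -> R from 69

In-order: [35, 36, 37, 69, 72, 91, 93]


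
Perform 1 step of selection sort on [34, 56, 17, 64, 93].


Initial: [34, 56, 17, 64, 93]
Step 1: min=17 at 2
  Swap: [17, 56, 34, 64, 93]

After 1 step: [17, 56, 34, 64, 93]


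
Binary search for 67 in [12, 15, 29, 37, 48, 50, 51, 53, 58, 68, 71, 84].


Step 1: lo=0, hi=11, mid=5, val=50
Step 2: lo=6, hi=11, mid=8, val=58
Step 3: lo=9, hi=11, mid=10, val=71
Step 4: lo=9, hi=9, mid=9, val=68

Not found


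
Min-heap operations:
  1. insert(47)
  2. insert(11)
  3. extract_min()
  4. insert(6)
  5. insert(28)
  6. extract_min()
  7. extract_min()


insert(47) -> [47]
insert(11) -> [11, 47]
extract_min()->11, [47]
insert(6) -> [6, 47]
insert(28) -> [6, 47, 28]
extract_min()->6, [28, 47]
extract_min()->28, [47]

Final heap: [47]


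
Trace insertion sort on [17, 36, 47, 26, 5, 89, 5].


Initial: [17, 36, 47, 26, 5, 89, 5]
Insert 36: [17, 36, 47, 26, 5, 89, 5]
Insert 47: [17, 36, 47, 26, 5, 89, 5]
Insert 26: [17, 26, 36, 47, 5, 89, 5]
Insert 5: [5, 17, 26, 36, 47, 89, 5]
Insert 89: [5, 17, 26, 36, 47, 89, 5]
Insert 5: [5, 5, 17, 26, 36, 47, 89]

Sorted: [5, 5, 17, 26, 36, 47, 89]


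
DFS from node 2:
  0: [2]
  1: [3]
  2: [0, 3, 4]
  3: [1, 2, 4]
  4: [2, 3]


Visit 2, push [4, 3, 0]
Visit 0, push []
Visit 3, push [4, 1]
Visit 1, push []
Visit 4, push []

DFS order: [2, 0, 3, 1, 4]


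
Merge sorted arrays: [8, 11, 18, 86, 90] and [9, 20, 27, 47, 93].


Take 8 from A
Take 9 from B
Take 11 from A
Take 18 from A
Take 20 from B
Take 27 from B
Take 47 from B
Take 86 from A
Take 90 from A

Merged: [8, 9, 11, 18, 20, 27, 47, 86, 90, 93]


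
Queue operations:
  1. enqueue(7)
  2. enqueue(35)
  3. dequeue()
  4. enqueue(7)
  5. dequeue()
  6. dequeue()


enqueue(7) -> [7]
enqueue(35) -> [7, 35]
dequeue()->7, [35]
enqueue(7) -> [35, 7]
dequeue()->35, [7]
dequeue()->7, []

Final queue: []


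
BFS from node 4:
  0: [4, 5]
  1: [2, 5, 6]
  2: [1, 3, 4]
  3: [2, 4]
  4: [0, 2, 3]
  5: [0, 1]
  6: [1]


Visit 4, enqueue [0, 2, 3]
Visit 0, enqueue [5]
Visit 2, enqueue [1]
Visit 3, enqueue []
Visit 5, enqueue []
Visit 1, enqueue [6]
Visit 6, enqueue []

BFS order: [4, 0, 2, 3, 5, 1, 6]


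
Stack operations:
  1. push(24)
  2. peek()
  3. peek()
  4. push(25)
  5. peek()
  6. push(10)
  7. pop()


push(24) -> [24]
peek()->24
peek()->24
push(25) -> [24, 25]
peek()->25
push(10) -> [24, 25, 10]
pop()->10, [24, 25]

Final stack: [24, 25]


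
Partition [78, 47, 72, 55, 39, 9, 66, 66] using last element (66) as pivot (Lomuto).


Pivot: 66
  47 <= 66: swap -> [47, 78, 72, 55, 39, 9, 66, 66]
  55 <= 66: swap -> [47, 55, 72, 78, 39, 9, 66, 66]
  39 <= 66: swap -> [47, 55, 39, 78, 72, 9, 66, 66]
  9 <= 66: swap -> [47, 55, 39, 9, 72, 78, 66, 66]
  66 <= 66: swap -> [47, 55, 39, 9, 66, 78, 72, 66]
Place pivot at 5: [47, 55, 39, 9, 66, 66, 72, 78]

Partitioned: [47, 55, 39, 9, 66, 66, 72, 78]


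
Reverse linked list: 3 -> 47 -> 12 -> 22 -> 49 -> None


Step 1: curr=3, set curr.next=prev(None) | reversed so far: 3
Step 2: curr=47, set curr.next=prev(3) | reversed so far: 47 -> 3
Step 3: curr=12, set curr.next=prev(47) | reversed so far: 12 -> 47 -> 3
Step 4: curr=22, set curr.next=prev(12) | reversed so far: 22 -> 12 -> 47 -> 3
Step 5: curr=49, set curr.next=prev(22) | reversed so far: 49 -> 22 -> 12 -> 47 -> 3

49 -> 22 -> 12 -> 47 -> 3 -> None


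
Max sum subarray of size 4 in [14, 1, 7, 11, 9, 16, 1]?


[0:4]: 33
[1:5]: 28
[2:6]: 43
[3:7]: 37

Max: 43 at [2:6]


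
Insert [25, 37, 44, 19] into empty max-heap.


Insert 25: [25]
Insert 37: [37, 25]
Insert 44: [44, 25, 37]
Insert 19: [44, 25, 37, 19]

Final heap: [44, 25, 37, 19]


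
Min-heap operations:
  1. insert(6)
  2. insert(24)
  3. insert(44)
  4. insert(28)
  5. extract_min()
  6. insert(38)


insert(6) -> [6]
insert(24) -> [6, 24]
insert(44) -> [6, 24, 44]
insert(28) -> [6, 24, 44, 28]
extract_min()->6, [24, 28, 44]
insert(38) -> [24, 28, 44, 38]

Final heap: [24, 28, 44, 38]


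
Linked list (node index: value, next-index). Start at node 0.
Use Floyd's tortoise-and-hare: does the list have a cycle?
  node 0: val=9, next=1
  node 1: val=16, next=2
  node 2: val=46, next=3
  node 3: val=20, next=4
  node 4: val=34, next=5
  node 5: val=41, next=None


Floyd's tortoise (slow, +1) and hare (fast, +2):
  init: slow=0, fast=0
  step 1: slow=1, fast=2
  step 2: slow=2, fast=4
  step 3: fast 4->5->None, no cycle

Cycle: no


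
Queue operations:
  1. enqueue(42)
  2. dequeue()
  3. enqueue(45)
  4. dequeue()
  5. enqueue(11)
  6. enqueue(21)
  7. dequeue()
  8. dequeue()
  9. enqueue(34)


enqueue(42) -> [42]
dequeue()->42, []
enqueue(45) -> [45]
dequeue()->45, []
enqueue(11) -> [11]
enqueue(21) -> [11, 21]
dequeue()->11, [21]
dequeue()->21, []
enqueue(34) -> [34]

Final queue: [34]


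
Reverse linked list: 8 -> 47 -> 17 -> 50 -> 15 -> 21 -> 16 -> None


Step 1: curr=8, set curr.next=prev(None) | reversed so far: 8
Step 2: curr=47, set curr.next=prev(8) | reversed so far: 47 -> 8
Step 3: curr=17, set curr.next=prev(47) | reversed so far: 17 -> 47 -> 8
Step 4: curr=50, set curr.next=prev(17) | reversed so far: 50 -> 17 -> 47 -> 8
Step 5: curr=15, set curr.next=prev(50) | reversed so far: 15 -> 50 -> 17 -> 47 -> 8
Step 6: curr=21, set curr.next=prev(15) | reversed so far: 21 -> 15 -> 50 -> 17 -> 47 -> 8
Step 7: curr=16, set curr.next=prev(21) | reversed so far: 16 -> 21 -> 15 -> 50 -> 17 -> 47 -> 8

16 -> 21 -> 15 -> 50 -> 17 -> 47 -> 8 -> None


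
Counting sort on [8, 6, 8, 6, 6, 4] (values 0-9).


Input: [8, 6, 8, 6, 6, 4]
Counts: [0, 0, 0, 0, 1, 0, 3, 0, 2, 0]

Sorted: [4, 6, 6, 6, 8, 8]


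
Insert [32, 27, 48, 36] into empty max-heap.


Insert 32: [32]
Insert 27: [32, 27]
Insert 48: [48, 27, 32]
Insert 36: [48, 36, 32, 27]

Final heap: [48, 36, 32, 27]


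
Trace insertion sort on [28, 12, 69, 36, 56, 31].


Initial: [28, 12, 69, 36, 56, 31]
Insert 12: [12, 28, 69, 36, 56, 31]
Insert 69: [12, 28, 69, 36, 56, 31]
Insert 36: [12, 28, 36, 69, 56, 31]
Insert 56: [12, 28, 36, 56, 69, 31]
Insert 31: [12, 28, 31, 36, 56, 69]

Sorted: [12, 28, 31, 36, 56, 69]


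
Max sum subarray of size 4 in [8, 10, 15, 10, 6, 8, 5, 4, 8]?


[0:4]: 43
[1:5]: 41
[2:6]: 39
[3:7]: 29
[4:8]: 23
[5:9]: 25

Max: 43 at [0:4]


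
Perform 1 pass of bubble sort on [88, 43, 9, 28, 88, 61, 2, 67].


Initial: [88, 43, 9, 28, 88, 61, 2, 67]
Pass 1: [43, 9, 28, 88, 61, 2, 67, 88] (6 swaps)

After 1 pass: [43, 9, 28, 88, 61, 2, 67, 88]


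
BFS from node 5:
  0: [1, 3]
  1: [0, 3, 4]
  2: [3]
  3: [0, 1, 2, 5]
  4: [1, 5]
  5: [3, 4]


Visit 5, enqueue [3, 4]
Visit 3, enqueue [0, 1, 2]
Visit 4, enqueue []
Visit 0, enqueue []
Visit 1, enqueue []
Visit 2, enqueue []

BFS order: [5, 3, 4, 0, 1, 2]


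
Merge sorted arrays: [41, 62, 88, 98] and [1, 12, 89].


Take 1 from B
Take 12 from B
Take 41 from A
Take 62 from A
Take 88 from A
Take 89 from B

Merged: [1, 12, 41, 62, 88, 89, 98]


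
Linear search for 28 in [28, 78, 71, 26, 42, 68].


i=0: 28==28 found!

Found at 0, 1 comps


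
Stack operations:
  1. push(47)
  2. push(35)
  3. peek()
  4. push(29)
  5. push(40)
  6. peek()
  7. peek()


push(47) -> [47]
push(35) -> [47, 35]
peek()->35
push(29) -> [47, 35, 29]
push(40) -> [47, 35, 29, 40]
peek()->40
peek()->40

Final stack: [47, 35, 29, 40]


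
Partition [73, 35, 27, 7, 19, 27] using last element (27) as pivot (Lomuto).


Pivot: 27
  27 <= 27: swap -> [27, 35, 73, 7, 19, 27]
  7 <= 27: swap -> [27, 7, 73, 35, 19, 27]
  19 <= 27: swap -> [27, 7, 19, 35, 73, 27]
Place pivot at 3: [27, 7, 19, 27, 73, 35]

Partitioned: [27, 7, 19, 27, 73, 35]


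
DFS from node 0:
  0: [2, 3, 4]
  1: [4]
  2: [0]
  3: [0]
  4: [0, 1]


Visit 0, push [4, 3, 2]
Visit 2, push []
Visit 3, push []
Visit 4, push [1]
Visit 1, push []

DFS order: [0, 2, 3, 4, 1]


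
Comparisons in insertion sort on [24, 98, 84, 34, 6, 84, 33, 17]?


Algorithm: insertion sort
Input: [24, 98, 84, 34, 6, 84, 33, 17]
Sorted: [6, 17, 24, 33, 34, 84, 84, 98]

24


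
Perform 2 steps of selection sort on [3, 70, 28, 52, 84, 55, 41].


Initial: [3, 70, 28, 52, 84, 55, 41]
Step 1: min=3 at 0
  Swap: [3, 70, 28, 52, 84, 55, 41]
Step 2: min=28 at 2
  Swap: [3, 28, 70, 52, 84, 55, 41]

After 2 steps: [3, 28, 70, 52, 84, 55, 41]


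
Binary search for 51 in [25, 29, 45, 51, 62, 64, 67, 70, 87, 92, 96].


Step 1: lo=0, hi=10, mid=5, val=64
Step 2: lo=0, hi=4, mid=2, val=45
Step 3: lo=3, hi=4, mid=3, val=51

Found at index 3


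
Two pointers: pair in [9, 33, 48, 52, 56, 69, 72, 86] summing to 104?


lo=0(9)+hi=7(86)=95
lo=1(33)+hi=7(86)=119
lo=1(33)+hi=6(72)=105
lo=1(33)+hi=5(69)=102
lo=2(48)+hi=5(69)=117
lo=2(48)+hi=4(56)=104

Yes: 48+56=104


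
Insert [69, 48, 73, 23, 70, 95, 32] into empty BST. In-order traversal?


Insert 69: root
Insert 48: L from 69
Insert 73: R from 69
Insert 23: L from 69 -> L from 48
Insert 70: R from 69 -> L from 73
Insert 95: R from 69 -> R from 73
Insert 32: L from 69 -> L from 48 -> R from 23

In-order: [23, 32, 48, 69, 70, 73, 95]


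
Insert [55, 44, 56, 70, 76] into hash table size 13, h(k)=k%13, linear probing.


Insert 55: h=3 -> slot 3
Insert 44: h=5 -> slot 5
Insert 56: h=4 -> slot 4
Insert 70: h=5, 1 probes -> slot 6
Insert 76: h=11 -> slot 11

Table: [None, None, None, 55, 56, 44, 70, None, None, None, None, 76, None]


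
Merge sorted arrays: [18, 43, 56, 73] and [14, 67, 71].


Take 14 from B
Take 18 from A
Take 43 from A
Take 56 from A
Take 67 from B
Take 71 from B

Merged: [14, 18, 43, 56, 67, 71, 73]


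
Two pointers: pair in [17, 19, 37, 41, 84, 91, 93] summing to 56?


lo=0(17)+hi=6(93)=110
lo=0(17)+hi=5(91)=108
lo=0(17)+hi=4(84)=101
lo=0(17)+hi=3(41)=58
lo=0(17)+hi=2(37)=54
lo=1(19)+hi=2(37)=56

Yes: 19+37=56


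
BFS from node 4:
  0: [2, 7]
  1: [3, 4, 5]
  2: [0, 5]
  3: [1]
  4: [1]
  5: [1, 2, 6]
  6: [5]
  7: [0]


Visit 4, enqueue [1]
Visit 1, enqueue [3, 5]
Visit 3, enqueue []
Visit 5, enqueue [2, 6]
Visit 2, enqueue [0]
Visit 6, enqueue []
Visit 0, enqueue [7]
Visit 7, enqueue []

BFS order: [4, 1, 3, 5, 2, 6, 0, 7]


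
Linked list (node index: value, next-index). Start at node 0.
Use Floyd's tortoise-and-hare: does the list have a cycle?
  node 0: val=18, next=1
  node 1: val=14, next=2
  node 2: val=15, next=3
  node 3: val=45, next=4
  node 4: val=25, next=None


Floyd's tortoise (slow, +1) and hare (fast, +2):
  init: slow=0, fast=0
  step 1: slow=1, fast=2
  step 2: slow=2, fast=4
  step 3: fast -> None, no cycle

Cycle: no
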